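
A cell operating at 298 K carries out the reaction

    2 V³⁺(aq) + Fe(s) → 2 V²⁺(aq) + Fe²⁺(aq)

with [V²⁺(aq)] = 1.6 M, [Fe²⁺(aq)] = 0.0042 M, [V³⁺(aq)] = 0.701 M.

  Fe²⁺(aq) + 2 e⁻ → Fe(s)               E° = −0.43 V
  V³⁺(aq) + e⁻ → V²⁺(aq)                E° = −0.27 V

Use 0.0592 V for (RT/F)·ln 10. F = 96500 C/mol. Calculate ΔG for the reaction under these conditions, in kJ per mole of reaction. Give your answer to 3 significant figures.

−40.4 kJ/mol

The standard cell potential is −0.27 − (−0.43) = +0.16 V, with n = 2 electrons in the balanced equation.
The reaction quotient is ([V²⁺(aq)]^2·[Fe²⁺(aq)]) / [V³⁺(aq)]^2 = 0.0219; by Nernst, E = +0.16 − (0.0592/2)(−1.660) = +0.2091 V.
Then ΔG = −nFE = −2 × 96500 × +0.2091 J/mol = −40.4 kJ/mol.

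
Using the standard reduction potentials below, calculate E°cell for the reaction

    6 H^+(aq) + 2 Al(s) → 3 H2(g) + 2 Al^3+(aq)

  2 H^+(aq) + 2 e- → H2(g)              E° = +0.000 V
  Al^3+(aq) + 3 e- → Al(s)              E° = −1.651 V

+1.651 V

In the reaction as written, H^+(aq) is reduced (cathode) and Al^3+(aq) is produced by oxidation at the anode.
E°cell = E°(cathode) − E°(anode) = +0.000 − (−1.651) = +1.651 V.
The positive value indicates the reaction is spontaneous as written.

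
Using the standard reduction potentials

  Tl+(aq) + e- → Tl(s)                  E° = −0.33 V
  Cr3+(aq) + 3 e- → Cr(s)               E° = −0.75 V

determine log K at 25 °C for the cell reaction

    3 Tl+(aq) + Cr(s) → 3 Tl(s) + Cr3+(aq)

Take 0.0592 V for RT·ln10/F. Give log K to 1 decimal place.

log K = 21.3

The Tl⁺/Tl couple is reduced (cathode); E°cell = −0.33 − (−0.75) = +0.42 V with n = 3.
At equilibrium E = 0, so log K = nE°cell / 0.0592 = (3)(+0.42) / 0.0592 = 21.3.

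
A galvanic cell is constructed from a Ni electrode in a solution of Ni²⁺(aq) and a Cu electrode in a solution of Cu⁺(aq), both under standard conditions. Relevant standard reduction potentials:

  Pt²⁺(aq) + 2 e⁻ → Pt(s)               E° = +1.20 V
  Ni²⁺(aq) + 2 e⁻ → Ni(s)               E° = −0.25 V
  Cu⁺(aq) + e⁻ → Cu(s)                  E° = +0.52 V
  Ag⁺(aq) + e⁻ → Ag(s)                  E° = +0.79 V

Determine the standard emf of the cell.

+0.77 V

The Cu⁺/Cu couple has the higher E°, so Cu ion is reduced (cathode) and Ni is oxidized (anode).
E°cell = E°(cathode) − E°(anode) = +0.52 − (−0.25) = +0.77 V.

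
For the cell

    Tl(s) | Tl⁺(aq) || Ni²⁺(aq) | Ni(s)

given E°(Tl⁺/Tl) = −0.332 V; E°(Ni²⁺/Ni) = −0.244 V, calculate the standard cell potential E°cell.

+0.088 V

By convention the left-hand electrode in cell notation is the anode (oxidation) and the right-hand electrode is the cathode (reduction).
E°cell = E°(right) − E°(left) = −0.244 − (−0.332) = +0.088 V.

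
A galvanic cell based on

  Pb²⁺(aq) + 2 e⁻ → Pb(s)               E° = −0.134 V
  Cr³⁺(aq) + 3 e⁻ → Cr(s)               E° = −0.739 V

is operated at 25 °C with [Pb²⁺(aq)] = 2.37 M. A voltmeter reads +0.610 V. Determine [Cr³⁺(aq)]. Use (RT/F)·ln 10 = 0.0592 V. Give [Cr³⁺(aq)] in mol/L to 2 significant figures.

2.0 M

Pb²⁺/Pb is the cathode (higher E°); E°cell = −0.134 − (−0.739) = +0.605 V with n = 6.
Since E = E° − (0.0592/n)·log Q, log Q = n(E° − E)/0.0592 = −0.507.
For 3 Pb²⁺(aq) + 2 Cr(s) → 3 Pb(s) + 2 Cr³⁺(aq), the reaction quotient is Q = [Cr³⁺(aq)]^2 / [Pb²⁺(aq)]^3.
Substituting the known concentrations and solving, log [Cr³⁺(aq)] = 0.309 and [Cr³⁺(aq)] = 2.0 M.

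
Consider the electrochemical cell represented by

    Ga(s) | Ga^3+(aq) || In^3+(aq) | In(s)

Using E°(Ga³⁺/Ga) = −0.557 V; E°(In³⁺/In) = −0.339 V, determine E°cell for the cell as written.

By convention the left-hand electrode in cell notation is the anode (oxidation) and the right-hand electrode is the cathode (reduction).
E°cell = E°(right) − E°(left) = −0.339 − (−0.557) = +0.218 V.

+0.218 V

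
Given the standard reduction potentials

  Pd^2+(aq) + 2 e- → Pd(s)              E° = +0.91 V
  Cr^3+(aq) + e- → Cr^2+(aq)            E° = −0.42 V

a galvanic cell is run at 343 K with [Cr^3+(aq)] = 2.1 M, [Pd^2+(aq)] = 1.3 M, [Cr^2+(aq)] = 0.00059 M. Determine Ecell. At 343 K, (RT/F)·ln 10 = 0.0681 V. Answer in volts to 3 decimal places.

The Pd²⁺/Pd couple has the more positive E°, so it is the cathode; Cr³⁺/Cr²⁺ is the anode.
E°cell = +0.91 − (−0.42) = +1.33 V, with n = 2 electrons transferred.
The balanced reaction is Pd^2+(aq) + 2 Cr^2+(aq) → Pd(s) + 2 Cr^3+(aq), so Q = [Cr^3+(aq)]^2 / ([Pd^2+(aq)]·[Cr^2+(aq)]^2) = 9.75×10^6 and log Q = 6.989.
By the Nernst equation, E = +1.33 − (0.0681/2)·(6.989) = +1.092 V.

+1.092 V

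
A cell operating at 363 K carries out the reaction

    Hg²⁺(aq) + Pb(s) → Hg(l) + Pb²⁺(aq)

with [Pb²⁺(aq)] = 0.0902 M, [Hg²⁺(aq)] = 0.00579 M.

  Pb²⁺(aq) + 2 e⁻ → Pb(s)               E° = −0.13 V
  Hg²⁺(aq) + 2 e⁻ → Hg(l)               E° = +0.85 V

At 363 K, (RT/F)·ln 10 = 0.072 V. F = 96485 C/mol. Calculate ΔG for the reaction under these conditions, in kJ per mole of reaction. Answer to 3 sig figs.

−181 kJ/mol

With Hg²⁺/Hg reduced at the cathode, E°cell = +0.85 − (−0.13) = +0.98 V and n = 2.
The reaction quotient is [Pb²⁺(aq)] / [Hg²⁺(aq)] = 15.6; by Nernst, E = +0.98 − (0.072/2)(1.193) = +0.9371 V.
Then ΔG = −nFE = −2 × 96485 × +0.9371 J/mol = −181 kJ/mol.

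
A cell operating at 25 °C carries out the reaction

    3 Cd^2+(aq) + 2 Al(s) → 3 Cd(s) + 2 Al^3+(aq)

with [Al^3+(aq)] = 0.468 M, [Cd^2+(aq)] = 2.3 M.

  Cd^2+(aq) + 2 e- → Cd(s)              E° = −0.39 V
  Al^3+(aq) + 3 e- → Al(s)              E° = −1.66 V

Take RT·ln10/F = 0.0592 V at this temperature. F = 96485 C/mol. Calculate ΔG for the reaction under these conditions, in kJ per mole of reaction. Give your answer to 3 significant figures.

With Cd²⁺/Cd reduced at the cathode, E°cell = −0.39 − (−1.66) = +1.27 V and n = 6.
The reaction quotient is [Al^3+(aq)]^2 / [Cd^2+(aq)]^3 = 0.018; by Nernst, E = +1.27 − (0.0592/6)(−1.745) = +1.2872 V.
Finally ΔG = −nFE = −(6)(96485 C/mol)(+1.2872 V) = −745 kJ/mol.

−745 kJ/mol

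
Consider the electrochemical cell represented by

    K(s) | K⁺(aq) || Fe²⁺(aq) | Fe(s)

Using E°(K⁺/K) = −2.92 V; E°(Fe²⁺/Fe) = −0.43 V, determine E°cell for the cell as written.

By convention the left-hand electrode in cell notation is the anode (oxidation) and the right-hand electrode is the cathode (reduction).
E°cell = E°(right) − E°(left) = −0.43 − (−2.92) = +2.49 V.

+2.49 V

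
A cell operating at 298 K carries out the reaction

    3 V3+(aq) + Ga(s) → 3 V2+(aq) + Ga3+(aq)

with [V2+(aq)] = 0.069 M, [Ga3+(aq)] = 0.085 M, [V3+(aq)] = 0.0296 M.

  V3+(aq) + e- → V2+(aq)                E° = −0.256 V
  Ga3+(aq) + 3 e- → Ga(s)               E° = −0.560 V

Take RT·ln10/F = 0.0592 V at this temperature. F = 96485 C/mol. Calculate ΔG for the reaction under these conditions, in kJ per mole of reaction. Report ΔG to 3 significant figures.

−87.8 kJ/mol

The standard cell potential is −0.256 − (−0.560) = +0.304 V, with n = 3 electrons in the balanced equation.
The reaction quotient is ([V2+(aq)]^3·[Ga3+(aq)]) / [V3+(aq)]^3 = 1.08; by Nernst, E = +0.304 − (0.0592/3)(0.032) = +0.3034 V.
ΔG = −nFE = −(3)(96485)(+0.3034) J/mol = −87.8 kJ/mol.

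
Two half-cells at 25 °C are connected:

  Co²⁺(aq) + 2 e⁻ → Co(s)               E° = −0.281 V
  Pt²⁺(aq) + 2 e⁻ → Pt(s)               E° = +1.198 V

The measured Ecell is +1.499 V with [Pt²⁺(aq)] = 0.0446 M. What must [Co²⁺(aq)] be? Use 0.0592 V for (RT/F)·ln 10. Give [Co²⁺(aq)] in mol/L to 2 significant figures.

0.0094 M

The Pt²⁺/Pt couple has the larger reduction potential, so it is the cathode: E°cell = +1.198 − (−0.281) = +1.479 V and n = 2.
Rearranging E = E° − (0.0592/n)·log Q gives log Q = 2(+1.479 − (+1.499))/0.0592 = −0.676.
For Pt²⁺(aq) + Co(s) → Pt(s) + Co²⁺(aq), the reaction quotient is Q = [Co²⁺(aq)] / [Pt²⁺(aq)].
Solving for the unknown gives log [Co²⁺(aq)] = −2.027, so [Co²⁺(aq)] ≈ 0.0094 M.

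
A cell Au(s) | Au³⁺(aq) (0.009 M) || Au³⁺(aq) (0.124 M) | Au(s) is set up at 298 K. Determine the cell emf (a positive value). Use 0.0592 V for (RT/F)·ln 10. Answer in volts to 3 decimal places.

For a concentration cell E°cell = 0, since both electrodes use the same couple.
The compartment with the higher Au³⁺(aq) concentration (0.124 M) acts as the cathode; ions are reduced there and produced at the dilute (0.009 M) anode.
With n = 3, Ecell = −(0.0592/3)·log([dilute]/[conc]) = −(0.0592/3)·log(0.009/0.124) = +0.022 V.

0.022 V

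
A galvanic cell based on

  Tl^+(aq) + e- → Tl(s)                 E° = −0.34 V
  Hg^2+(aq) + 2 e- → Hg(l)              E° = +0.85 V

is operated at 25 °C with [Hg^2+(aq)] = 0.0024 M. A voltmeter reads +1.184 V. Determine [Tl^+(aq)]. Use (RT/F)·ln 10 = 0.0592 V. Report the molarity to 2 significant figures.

With Hg²⁺/Hg at the cathode and Tl⁺/Tl at the anode, E°cell = +0.85 − (−0.34) = +1.19 V (n = 2).
Rearranging E = E° − (0.0592/n)·log Q gives log Q = 2(+1.19 − (+1.184))/0.0592 = 0.203.
The balanced reaction is Hg^2+(aq) + 2 Tl(s) → Hg(l) + 2 Tl^+(aq), so Q = [Tl^+(aq)]^2 / [Hg^2+(aq)].
Substituting the known concentrations and solving, log [Tl^+(aq)] = −1.208 and [Tl^+(aq)] = 0.062 M.

0.062 M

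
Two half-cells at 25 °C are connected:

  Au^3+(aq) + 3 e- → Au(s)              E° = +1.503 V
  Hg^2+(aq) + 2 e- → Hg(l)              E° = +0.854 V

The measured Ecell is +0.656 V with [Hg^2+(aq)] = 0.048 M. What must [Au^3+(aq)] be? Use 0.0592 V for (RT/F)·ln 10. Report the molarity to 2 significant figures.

0.024 M

With Au³⁺/Au at the cathode and Hg²⁺/Hg at the anode, E°cell = +1.503 − (+0.854) = +0.649 V (n = 6).
From the Nernst equation, log Q = n(E° − E)/0.0592 = 6·(+0.649 − (+0.656))/0.0592 = −0.709.
For 2 Au^3+(aq) + 3 Hg(l) → 2 Au(s) + 3 Hg^2+(aq), the reaction quotient is Q = [Hg^2+(aq)]^3 / [Au^3+(aq)]^2.
Solving for the unknown gives log [Au^3+(aq)] = −1.624, so [Au^3+(aq)] ≈ 0.024 M.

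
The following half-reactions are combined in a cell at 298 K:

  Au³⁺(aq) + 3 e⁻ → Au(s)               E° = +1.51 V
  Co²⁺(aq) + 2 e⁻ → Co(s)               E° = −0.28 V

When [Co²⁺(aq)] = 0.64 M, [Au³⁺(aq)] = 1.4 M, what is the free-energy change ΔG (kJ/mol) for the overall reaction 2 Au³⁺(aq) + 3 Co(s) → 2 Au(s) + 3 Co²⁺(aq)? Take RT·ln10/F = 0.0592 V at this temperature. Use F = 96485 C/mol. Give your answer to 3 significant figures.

The standard cell potential is +1.51 − (−0.28) = +1.79 V, with n = 6 electrons in the balanced equation.
The reaction quotient is [Co²⁺(aq)]^3 / [Au³⁺(aq)]^2 = 0.134; by Nernst, E = +1.79 − (0.0592/6)(−0.874) = +1.7986 V.
ΔG = −nFE = −(6)(96485)(+1.7986) J/mol = −1040 kJ/mol.

−1040 kJ/mol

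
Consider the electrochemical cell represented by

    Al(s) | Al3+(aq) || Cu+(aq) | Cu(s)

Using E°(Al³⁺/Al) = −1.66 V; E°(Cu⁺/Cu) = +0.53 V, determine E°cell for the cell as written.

+2.19 V

By convention the left-hand electrode in cell notation is the anode (oxidation) and the right-hand electrode is the cathode (reduction).
E°cell = E°(right) − E°(left) = +0.53 − (−1.66) = +2.19 V.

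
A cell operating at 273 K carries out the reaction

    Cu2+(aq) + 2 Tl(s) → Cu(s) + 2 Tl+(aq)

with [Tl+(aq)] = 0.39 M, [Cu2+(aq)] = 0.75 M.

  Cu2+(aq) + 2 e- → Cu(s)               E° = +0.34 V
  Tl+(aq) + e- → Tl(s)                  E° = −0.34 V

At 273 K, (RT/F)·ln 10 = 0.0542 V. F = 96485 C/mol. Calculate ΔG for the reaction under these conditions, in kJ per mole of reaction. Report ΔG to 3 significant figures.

E°cell = +0.34 − (−0.34) = +0.68 V; the balanced reaction transfers n = 2 electrons.
Q = [Tl+(aq)]^2 / [Cu2+(aq)] = 0.203, so log Q = −0.693 and E = +0.68 − (0.0542/2)(−0.693) = +0.6988 V.
ΔG = −nFE = −(2)(96485)(+0.6988) J/mol = −135 kJ/mol.

−135 kJ/mol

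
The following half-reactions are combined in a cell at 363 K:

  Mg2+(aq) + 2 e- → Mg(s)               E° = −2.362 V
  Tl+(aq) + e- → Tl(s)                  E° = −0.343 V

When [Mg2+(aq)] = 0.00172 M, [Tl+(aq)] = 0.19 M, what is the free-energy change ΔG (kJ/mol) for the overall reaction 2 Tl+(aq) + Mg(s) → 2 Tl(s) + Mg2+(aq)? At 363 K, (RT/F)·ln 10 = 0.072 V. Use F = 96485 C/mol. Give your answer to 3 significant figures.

With Tl⁺/Tl reduced at the cathode, E°cell = −0.343 − (−2.362) = +2.019 V and n = 2.
The reaction quotient is [Mg2+(aq)] / [Tl+(aq)]^2 = 0.0476; by Nernst, E = +2.019 − (0.072/2)(−1.322) = +2.0666 V.
ΔG = −nFE = −(2)(96485)(+2.0666) J/mol = −399 kJ/mol.

−399 kJ/mol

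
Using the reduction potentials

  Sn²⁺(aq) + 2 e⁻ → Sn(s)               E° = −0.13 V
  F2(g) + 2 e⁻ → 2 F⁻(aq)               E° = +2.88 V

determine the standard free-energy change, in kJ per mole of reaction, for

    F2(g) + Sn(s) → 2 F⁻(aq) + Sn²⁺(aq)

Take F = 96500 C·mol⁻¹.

−581 kJ/mol

In the reaction as written F2(g) is reduced, so the F₂/F⁻ couple is the cathode and Sn²⁺/Sn is the anode.
E°cell = +2.88 − (−0.13) = +3.01 V; balancing electrons gives n = 2.
ΔG° = −nFE°cell = −(2)(96500)(+3.01) J/mol = −581 kJ/mol.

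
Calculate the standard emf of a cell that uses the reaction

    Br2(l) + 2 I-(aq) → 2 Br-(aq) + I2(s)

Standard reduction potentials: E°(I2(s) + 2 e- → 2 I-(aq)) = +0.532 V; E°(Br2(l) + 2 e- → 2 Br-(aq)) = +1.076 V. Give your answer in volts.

+0.544 V

In the reaction as written, Br2(l) is reduced (cathode) and I2(s) is produced by oxidation at the anode.
E°cell = E°(cathode) − E°(anode) = +1.076 − (+0.532) = +0.544 V.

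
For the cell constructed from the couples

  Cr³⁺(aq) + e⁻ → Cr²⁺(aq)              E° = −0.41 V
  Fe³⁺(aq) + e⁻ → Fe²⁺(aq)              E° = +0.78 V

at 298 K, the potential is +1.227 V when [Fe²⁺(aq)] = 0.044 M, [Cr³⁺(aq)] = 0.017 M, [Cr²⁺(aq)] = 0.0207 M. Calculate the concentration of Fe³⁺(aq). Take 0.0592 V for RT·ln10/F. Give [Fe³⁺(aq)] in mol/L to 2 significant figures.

0.15 M

Fe³⁺/Fe²⁺ is the cathode (higher E°); E°cell = +0.78 − (−0.41) = +1.19 V with n = 1.
Since E = E° − (0.0592/n)·log Q, log Q = n(E° − E)/0.0592 = −0.625.
The balanced reaction is Fe³⁺(aq) + Cr²⁺(aq) → Fe²⁺(aq) + Cr³⁺(aq), so Q = ([Fe²⁺(aq)]·[Cr³⁺(aq)]) / ([Fe³⁺(aq)]·[Cr²⁺(aq)]).
Isolating [Fe³⁺(aq)] in Q = 10^{−0.625} yields log [Fe³⁺(aq)] = −0.817, i.e. 0.15 M.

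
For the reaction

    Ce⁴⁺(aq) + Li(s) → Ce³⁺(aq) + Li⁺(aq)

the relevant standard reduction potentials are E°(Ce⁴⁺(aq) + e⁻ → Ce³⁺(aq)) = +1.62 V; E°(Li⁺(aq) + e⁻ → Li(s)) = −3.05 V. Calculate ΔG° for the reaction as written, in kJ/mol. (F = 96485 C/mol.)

−451 kJ/mol

In the reaction as written Ce⁴⁺(aq) is reduced, so the Ce⁴⁺/Ce³⁺ couple is the cathode and Li⁺/Li is the anode.
E°cell = +1.62 − (−3.05) = +4.67 V; balancing electrons gives n = 1.
ΔG° = −nFE°cell = −(1)(96485)(+4.67) J/mol = −451 kJ/mol.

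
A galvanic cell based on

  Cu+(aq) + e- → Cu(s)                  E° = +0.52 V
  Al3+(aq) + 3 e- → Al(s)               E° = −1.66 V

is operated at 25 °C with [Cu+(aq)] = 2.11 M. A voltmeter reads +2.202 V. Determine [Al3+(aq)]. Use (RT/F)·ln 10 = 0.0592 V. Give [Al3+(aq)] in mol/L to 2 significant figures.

With Cu⁺/Cu at the cathode and Al³⁺/Al at the anode, E°cell = +0.52 − (−1.66) = +2.18 V (n = 3).
From the Nernst equation, log Q = n(E° − E)/0.0592 = 3·(+2.18 − (+2.202))/0.0592 = −1.115.
Balancing electrons gives 3 Cu+(aq) + Al(s) → 3 Cu(s) + Al3+(aq); thus Q = [Al3+(aq)] / [Cu+(aq)]^3.
Solving for the unknown gives log [Al3+(aq)] = −0.142, so [Al3+(aq)] ≈ 0.72 M.

0.72 M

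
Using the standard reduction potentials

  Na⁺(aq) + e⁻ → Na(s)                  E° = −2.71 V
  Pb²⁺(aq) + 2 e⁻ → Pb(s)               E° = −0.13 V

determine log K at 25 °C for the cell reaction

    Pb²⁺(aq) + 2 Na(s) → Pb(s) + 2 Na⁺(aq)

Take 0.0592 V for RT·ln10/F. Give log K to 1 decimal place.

The Pb²⁺/Pb couple is reduced (cathode); E°cell = −0.13 − (−2.71) = +2.58 V with n = 2.
At equilibrium E = 0, so log K = nE°cell / 0.0592 = (2)(+2.58) / 0.0592 = 87.2.

log K = 87.2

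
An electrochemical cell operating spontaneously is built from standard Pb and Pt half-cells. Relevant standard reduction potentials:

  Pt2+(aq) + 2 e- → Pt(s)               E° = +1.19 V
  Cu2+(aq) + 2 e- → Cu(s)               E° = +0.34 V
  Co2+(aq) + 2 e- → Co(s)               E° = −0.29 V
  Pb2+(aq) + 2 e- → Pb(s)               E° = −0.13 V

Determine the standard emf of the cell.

+1.32 V

Of the two couples in this cell, the one with the more positive reduction potential is reduced at the cathode: here that is Pt²⁺/Pt (+1.19 V); Pb²⁺/Pb (−0.13 V) is the anode.
E°cell = E°(cathode) − E°(anode) = +1.19 − (−0.13) = +1.32 V.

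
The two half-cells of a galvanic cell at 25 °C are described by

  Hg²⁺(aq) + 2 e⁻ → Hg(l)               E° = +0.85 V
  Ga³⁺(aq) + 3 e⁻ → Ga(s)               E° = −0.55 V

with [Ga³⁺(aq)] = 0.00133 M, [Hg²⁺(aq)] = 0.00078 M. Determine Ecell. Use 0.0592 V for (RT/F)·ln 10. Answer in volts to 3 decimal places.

+1.365 V

Since E°(Hg²⁺/Hg) > E°(Ga³⁺/Ga), Hg²⁺/Hg serves as the cathode.
E°cell = E°cat − E°an = +0.85 − (−0.55) = +1.40 V; n = 6.
For the overall reaction 3 Hg²⁺(aq) + 2 Ga(s) → 3 Hg(l) + 2 Ga³⁺(aq), Q = [Ga³⁺(aq)]^2 / [Hg²⁺(aq)]^3 = 3.73×10^3, giving log Q = 3.571.
Applying E = E° − (RT ln10/nF)·log Q gives +1.40 − (0.0592/6)(3.571) = +1.365 V.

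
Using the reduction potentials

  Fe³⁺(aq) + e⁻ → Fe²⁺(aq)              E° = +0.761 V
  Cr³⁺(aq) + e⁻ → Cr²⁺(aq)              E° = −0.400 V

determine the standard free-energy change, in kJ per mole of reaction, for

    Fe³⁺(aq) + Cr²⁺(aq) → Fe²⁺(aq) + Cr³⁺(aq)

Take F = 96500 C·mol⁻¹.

−112 kJ/mol

In the reaction as written Fe³⁺(aq) is reduced, so the Fe³⁺/Fe²⁺ couple is the cathode and Cr³⁺/Cr²⁺ is the anode.
E°cell = +0.761 − (−0.400) = +1.161 V; balancing electrons gives n = 1.
ΔG° = −nFE°cell = −(1)(96500)(+1.161) J/mol = −112 kJ/mol.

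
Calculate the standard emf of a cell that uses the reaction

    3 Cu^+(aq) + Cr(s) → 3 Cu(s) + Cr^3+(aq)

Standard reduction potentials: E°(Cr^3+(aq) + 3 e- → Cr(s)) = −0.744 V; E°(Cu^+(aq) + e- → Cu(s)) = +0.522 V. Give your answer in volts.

+1.266 V

Cu^+(aq) gains electrons, so the Cu⁺/Cu couple is the cathode; the Cr³⁺/Cr couple is the anode.
E°cell = E°(cathode) − E°(anode) = +0.522 − (−0.744) = +1.266 V.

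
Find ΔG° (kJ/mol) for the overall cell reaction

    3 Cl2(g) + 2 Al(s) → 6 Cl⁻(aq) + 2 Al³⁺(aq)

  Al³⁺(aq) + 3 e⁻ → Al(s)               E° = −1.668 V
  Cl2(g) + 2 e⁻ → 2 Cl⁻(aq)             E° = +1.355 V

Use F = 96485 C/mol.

In the reaction as written Cl2(g) is reduced, so the Cl₂/Cl⁻ couple is the cathode and Al³⁺/Al is the anode.
E°cell = +1.355 − (−1.668) = +3.023 V; balancing electrons gives n = 6.
ΔG° = −nFE°cell = −(6)(96485)(+3.023) J/mol = −1750 kJ/mol.

−1750 kJ/mol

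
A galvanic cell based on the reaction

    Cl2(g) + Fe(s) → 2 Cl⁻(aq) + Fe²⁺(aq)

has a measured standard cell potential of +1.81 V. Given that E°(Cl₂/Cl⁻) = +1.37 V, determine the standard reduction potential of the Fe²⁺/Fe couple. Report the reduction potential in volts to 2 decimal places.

−0.44 V

In the reaction as written the Cl₂/Cl⁻ couple is reduced (cathode) and Fe²⁺/Fe is oxidized (anode), so E°cell = E°(Cl₂/Cl⁻) − E°(Fe²⁺/Fe).
E°(Fe²⁺/Fe) = E°(cathode) − E°cell = +1.37 − (+1.81) = −0.44 V.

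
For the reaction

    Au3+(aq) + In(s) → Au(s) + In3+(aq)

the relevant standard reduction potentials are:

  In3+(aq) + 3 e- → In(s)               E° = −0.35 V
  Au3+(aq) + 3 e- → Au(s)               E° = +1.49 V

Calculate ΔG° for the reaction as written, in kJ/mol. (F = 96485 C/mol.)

In the reaction as written Au3+(aq) is reduced, so the Au³⁺/Au couple is the cathode and In³⁺/In is the anode.
E°cell = +1.49 − (−0.35) = +1.84 V; balancing electrons gives n = 3.
ΔG° = −nFE°cell = −(3)(96485)(+1.84) J/mol = −533 kJ/mol.

−533 kJ/mol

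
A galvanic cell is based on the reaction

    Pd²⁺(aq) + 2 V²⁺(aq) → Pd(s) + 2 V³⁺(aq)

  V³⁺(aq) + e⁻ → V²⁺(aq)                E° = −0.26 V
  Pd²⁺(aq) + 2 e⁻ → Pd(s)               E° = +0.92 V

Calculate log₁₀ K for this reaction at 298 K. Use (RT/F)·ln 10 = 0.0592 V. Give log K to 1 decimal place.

log K = 39.9

The Pd²⁺/Pd couple is reduced (cathode); E°cell = +0.92 − (−0.26) = +1.18 V with n = 2.
At equilibrium E = 0, so log K = nE°cell / 0.0592 = (2)(+1.18) / 0.0592 = 39.9.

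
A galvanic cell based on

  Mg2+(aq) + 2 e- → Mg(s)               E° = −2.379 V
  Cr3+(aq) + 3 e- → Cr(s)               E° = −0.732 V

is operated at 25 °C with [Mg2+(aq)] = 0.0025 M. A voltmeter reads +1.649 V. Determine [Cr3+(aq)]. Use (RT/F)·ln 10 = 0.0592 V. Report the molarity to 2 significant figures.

The Cr³⁺/Cr couple has the larger reduction potential, so it is the cathode: E°cell = −0.732 − (−2.379) = +1.647 V and n = 6.
From the Nernst equation, log Q = n(E° − E)/0.0592 = 6·(+1.647 − (+1.649))/0.0592 = −0.203.
Balancing electrons gives 2 Cr3+(aq) + 3 Mg(s) → 2 Cr(s) + 3 Mg2+(aq); thus Q = [Mg2+(aq)]^3 / [Cr3+(aq)]^2.
Isolating [Cr3+(aq)] in Q = 10^{−0.203} yields log [Cr3+(aq)] = −3.802, i.e. 0.00016 M.

0.00016 M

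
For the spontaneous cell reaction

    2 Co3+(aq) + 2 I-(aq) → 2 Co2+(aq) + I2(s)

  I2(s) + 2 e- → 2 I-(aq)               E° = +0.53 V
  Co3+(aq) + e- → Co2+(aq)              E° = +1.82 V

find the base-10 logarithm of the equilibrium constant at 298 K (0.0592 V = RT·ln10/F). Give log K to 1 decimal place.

log K = 43.6

The Co³⁺/Co²⁺ couple is reduced (cathode); E°cell = +1.82 − (+0.53) = +1.29 V with n = 2.
At equilibrium E = 0, so log K = nE°cell / 0.0592 = (2)(+1.29) / 0.0592 = 43.6.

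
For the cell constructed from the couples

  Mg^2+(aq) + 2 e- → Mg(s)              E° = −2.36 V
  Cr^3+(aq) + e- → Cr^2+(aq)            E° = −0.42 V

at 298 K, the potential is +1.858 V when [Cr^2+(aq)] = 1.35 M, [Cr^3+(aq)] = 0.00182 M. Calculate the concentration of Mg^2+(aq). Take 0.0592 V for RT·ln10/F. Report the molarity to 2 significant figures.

With Cr³⁺/Cr²⁺ at the cathode and Mg²⁺/Mg at the anode, E°cell = −0.42 − (−2.36) = +1.94 V (n = 2).
Rearranging E = E° − (0.0592/n)·log Q gives log Q = 2(+1.94 − (+1.858))/0.0592 = 2.770.
The balanced reaction is 2 Cr^3+(aq) + Mg(s) → 2 Cr^2+(aq) + Mg^2+(aq), so Q = ([Cr^2+(aq)]^2·[Mg^2+(aq)]) / [Cr^3+(aq)]^2.
Isolating [Mg^2+(aq)] in Q = 10^{2.770} yields log [Mg^2+(aq)] = −2.971, i.e. 0.0011 M.

0.0011 M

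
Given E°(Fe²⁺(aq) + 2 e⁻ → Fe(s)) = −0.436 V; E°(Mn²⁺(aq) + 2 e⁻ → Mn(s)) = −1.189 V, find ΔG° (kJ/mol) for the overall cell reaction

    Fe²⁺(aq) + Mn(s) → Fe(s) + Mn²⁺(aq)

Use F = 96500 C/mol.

−145 kJ/mol

In the reaction as written Fe²⁺(aq) is reduced, so the Fe²⁺/Fe couple is the cathode and Mn²⁺/Mn is the anode.
E°cell = −0.436 − (−1.189) = +0.753 V; balancing electrons gives n = 2.
ΔG° = −nFE°cell = −(2)(96500)(+0.753) J/mol = −145 kJ/mol.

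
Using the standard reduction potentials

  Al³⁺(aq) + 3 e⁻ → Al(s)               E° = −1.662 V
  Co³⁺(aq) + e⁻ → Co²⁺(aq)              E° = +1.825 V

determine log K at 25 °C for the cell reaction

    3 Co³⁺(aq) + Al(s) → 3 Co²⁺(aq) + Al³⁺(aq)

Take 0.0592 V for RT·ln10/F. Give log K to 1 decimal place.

The Co³⁺/Co²⁺ couple is reduced (cathode); E°cell = +1.825 − (−1.662) = +3.487 V with n = 3.
At equilibrium E = 0, so log K = nE°cell / 0.0592 = (3)(+3.487) / 0.0592 = 176.7.

log K = 176.7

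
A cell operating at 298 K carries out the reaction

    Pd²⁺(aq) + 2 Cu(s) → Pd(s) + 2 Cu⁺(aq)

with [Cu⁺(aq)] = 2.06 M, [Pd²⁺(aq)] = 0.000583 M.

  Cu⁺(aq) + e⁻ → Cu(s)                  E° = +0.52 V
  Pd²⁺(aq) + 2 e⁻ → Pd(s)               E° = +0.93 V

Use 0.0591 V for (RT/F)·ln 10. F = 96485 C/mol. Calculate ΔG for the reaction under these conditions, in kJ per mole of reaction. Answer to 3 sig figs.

E°cell = +0.93 − (+0.52) = +0.41 V; the balanced reaction transfers n = 2 electrons.
The reaction quotient is [Cu⁺(aq)]^2 / [Pd²⁺(aq)] = 7.28×10^3; by Nernst, E = +0.41 − (0.0591/2)(3.862) = +0.2959 V.
Then ΔG = −nFE = −2 × 96485 × +0.2959 J/mol = −57.1 kJ/mol.

−57.1 kJ/mol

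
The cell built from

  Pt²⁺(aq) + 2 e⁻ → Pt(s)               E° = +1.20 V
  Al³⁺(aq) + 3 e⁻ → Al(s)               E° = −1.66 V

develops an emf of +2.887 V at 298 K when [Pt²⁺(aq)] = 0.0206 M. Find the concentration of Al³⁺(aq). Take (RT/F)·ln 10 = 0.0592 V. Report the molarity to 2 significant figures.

The Pt²⁺/Pt couple has the larger reduction potential, so it is the cathode: E°cell = +1.20 − (−1.66) = +2.86 V and n = 6.
From the Nernst equation, log Q = n(E° − E)/0.0592 = 6·(+2.86 − (+2.887))/0.0592 = −2.736.
Balancing electrons gives 3 Pt²⁺(aq) + 2 Al(s) → 3 Pt(s) + 2 Al³⁺(aq); thus Q = [Al³⁺(aq)]^2 / [Pt²⁺(aq)]^3.
Substituting the known concentrations and solving, log [Al³⁺(aq)] = −3.897 and [Al³⁺(aq)] = 0.00013 M.

0.00013 M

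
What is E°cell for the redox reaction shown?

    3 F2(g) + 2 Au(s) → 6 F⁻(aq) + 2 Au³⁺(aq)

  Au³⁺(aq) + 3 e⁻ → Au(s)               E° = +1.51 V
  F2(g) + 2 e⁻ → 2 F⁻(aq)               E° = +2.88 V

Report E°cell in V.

+1.37 V

F2(g) gains electrons, so the F₂/F⁻ couple is the cathode; the Au³⁺/Au couple is the anode.
E°cell = E°(cathode) − E°(anode) = +2.88 − (+1.51) = +1.37 V.
The positive value indicates the reaction is spontaneous as written.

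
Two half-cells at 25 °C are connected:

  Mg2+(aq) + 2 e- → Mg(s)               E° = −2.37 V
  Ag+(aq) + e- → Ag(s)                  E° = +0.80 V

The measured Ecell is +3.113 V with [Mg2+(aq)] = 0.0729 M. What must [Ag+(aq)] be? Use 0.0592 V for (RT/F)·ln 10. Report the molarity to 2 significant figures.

With Ag⁺/Ag at the cathode and Mg²⁺/Mg at the anode, E°cell = +0.80 − (−2.37) = +3.17 V (n = 2).
Rearranging E = E° − (0.0592/n)·log Q gives log Q = 2(+3.17 − (+3.113))/0.0592 = 1.926.
Balancing electrons gives 2 Ag+(aq) + Mg(s) → 2 Ag(s) + Mg2+(aq); thus Q = [Mg2+(aq)] / [Ag+(aq)]^2.
Substituting the known concentrations and solving, log [Ag+(aq)] = −1.532 and [Ag+(aq)] = 0.029 M.

0.029 M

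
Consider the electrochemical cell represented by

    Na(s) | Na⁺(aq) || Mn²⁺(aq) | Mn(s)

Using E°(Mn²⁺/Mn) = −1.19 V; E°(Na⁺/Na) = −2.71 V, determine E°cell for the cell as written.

By convention the left-hand electrode in cell notation is the anode (oxidation) and the right-hand electrode is the cathode (reduction).
E°cell = E°(right) − E°(left) = −1.19 − (−2.71) = +1.52 V.

+1.52 V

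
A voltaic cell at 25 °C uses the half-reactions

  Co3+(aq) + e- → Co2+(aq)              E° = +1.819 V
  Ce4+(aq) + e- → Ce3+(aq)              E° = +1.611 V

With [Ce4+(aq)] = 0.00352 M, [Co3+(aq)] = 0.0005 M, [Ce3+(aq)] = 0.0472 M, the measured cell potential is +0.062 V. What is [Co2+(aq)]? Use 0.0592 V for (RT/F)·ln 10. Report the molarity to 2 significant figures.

2.0 M

With Co³⁺/Co²⁺ at the cathode and Ce⁴⁺/Ce³⁺ at the anode, E°cell = +1.819 − (+1.611) = +0.208 V (n = 1).
Rearranging E = E° − (0.0592/n)·log Q gives log Q = 1(+0.208 − (+0.062))/0.0592 = 2.466.
For Co3+(aq) + Ce3+(aq) → Co2+(aq) + Ce4+(aq), the reaction quotient is Q = ([Co2+(aq)]·[Ce4+(aq)]) / ([Co3+(aq)]·[Ce3+(aq)]).
Substituting the known concentrations and solving, log [Co2+(aq)] = 0.292 and [Co2+(aq)] = 2.0 M.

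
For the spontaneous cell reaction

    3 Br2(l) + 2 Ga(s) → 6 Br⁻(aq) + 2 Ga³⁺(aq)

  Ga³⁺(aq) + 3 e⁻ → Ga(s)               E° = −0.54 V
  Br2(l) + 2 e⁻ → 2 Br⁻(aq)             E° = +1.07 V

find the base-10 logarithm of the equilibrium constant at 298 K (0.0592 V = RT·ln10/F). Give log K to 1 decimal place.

log K = 163.2

The Br₂/Br⁻ couple is reduced (cathode); E°cell = +1.07 − (−0.54) = +1.61 V with n = 6.
At equilibrium E = 0, so log K = nE°cell / 0.0592 = (6)(+1.61) / 0.0592 = 163.2.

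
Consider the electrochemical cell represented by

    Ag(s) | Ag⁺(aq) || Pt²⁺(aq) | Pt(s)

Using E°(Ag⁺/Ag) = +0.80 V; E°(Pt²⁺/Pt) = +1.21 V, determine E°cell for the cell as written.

By convention the left-hand electrode in cell notation is the anode (oxidation) and the right-hand electrode is the cathode (reduction).
E°cell = E°(right) − E°(left) = +1.21 − (+0.80) = +0.41 V.

+0.41 V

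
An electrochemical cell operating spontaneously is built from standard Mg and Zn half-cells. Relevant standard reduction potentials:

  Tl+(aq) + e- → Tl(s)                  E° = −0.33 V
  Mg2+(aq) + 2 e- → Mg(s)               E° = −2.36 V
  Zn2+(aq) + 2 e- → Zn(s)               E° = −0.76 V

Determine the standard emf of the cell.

+1.60 V

Of the two couples in this cell, the one with the more positive reduction potential is reduced at the cathode: here that is Zn²⁺/Zn (−0.76 V); Mg²⁺/Mg (−2.36 V) is the anode.
E°cell = E°(cathode) − E°(anode) = −0.76 − (−2.36) = +1.60 V.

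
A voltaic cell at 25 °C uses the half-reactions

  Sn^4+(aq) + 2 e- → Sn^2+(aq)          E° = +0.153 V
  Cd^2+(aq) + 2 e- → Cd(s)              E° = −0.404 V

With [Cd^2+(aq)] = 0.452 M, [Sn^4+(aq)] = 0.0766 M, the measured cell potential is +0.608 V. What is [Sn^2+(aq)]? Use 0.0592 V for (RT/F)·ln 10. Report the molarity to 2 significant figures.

0.0032 M

With Sn⁴⁺/Sn²⁺ at the cathode and Cd²⁺/Cd at the anode, E°cell = +0.153 − (−0.404) = +0.557 V (n = 2).
Rearranging E = E° − (0.0592/n)·log Q gives log Q = 2(+0.557 − (+0.608))/0.0592 = −1.723.
For Sn^4+(aq) + Cd(s) → Sn^2+(aq) + Cd^2+(aq), the reaction quotient is Q = ([Sn^2+(aq)]·[Cd^2+(aq)]) / [Sn^4+(aq)].
Isolating [Sn^2+(aq)] in Q = 10^{−1.723} yields log [Sn^2+(aq)] = −2.494, i.e. 0.0032 M.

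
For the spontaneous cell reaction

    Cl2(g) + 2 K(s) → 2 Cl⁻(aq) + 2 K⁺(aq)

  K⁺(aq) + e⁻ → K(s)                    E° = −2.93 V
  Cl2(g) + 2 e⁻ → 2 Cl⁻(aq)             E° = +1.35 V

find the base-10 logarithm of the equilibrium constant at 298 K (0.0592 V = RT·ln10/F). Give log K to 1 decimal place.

The Cl₂/Cl⁻ couple is reduced (cathode); E°cell = +1.35 − (−2.93) = +4.28 V with n = 2.
At equilibrium E = 0, so log K = nE°cell / 0.0592 = (2)(+4.28) / 0.0592 = 144.6.

log K = 144.6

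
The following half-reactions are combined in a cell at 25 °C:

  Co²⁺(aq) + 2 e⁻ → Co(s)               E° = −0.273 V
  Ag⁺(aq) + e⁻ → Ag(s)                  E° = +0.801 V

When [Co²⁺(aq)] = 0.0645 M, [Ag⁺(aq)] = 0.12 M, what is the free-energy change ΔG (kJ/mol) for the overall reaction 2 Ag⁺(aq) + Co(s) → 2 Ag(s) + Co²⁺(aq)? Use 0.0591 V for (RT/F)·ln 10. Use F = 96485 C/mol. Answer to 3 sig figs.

E°cell = +0.801 − (−0.273) = +1.074 V; the balanced reaction transfers n = 2 electrons.
The reaction quotient is [Co²⁺(aq)] / [Ag⁺(aq)]^2 = 4.48; by Nernst, E = +1.074 − (0.0591/2)(0.651) = +1.0548 V.
ΔG = −nFE = −(2)(96485)(+1.0548) J/mol = −204 kJ/mol.

−204 kJ/mol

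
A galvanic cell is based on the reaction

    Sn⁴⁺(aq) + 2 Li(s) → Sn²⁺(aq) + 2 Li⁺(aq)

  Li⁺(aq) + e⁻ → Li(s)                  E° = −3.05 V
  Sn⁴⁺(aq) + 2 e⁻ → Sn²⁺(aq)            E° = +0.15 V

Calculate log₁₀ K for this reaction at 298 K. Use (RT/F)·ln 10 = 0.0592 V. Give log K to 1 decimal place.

The Sn⁴⁺/Sn²⁺ couple is reduced (cathode); E°cell = +0.15 − (−3.05) = +3.20 V with n = 2.
At equilibrium E = 0, so log K = nE°cell / 0.0592 = (2)(+3.20) / 0.0592 = 108.1.

log K = 108.1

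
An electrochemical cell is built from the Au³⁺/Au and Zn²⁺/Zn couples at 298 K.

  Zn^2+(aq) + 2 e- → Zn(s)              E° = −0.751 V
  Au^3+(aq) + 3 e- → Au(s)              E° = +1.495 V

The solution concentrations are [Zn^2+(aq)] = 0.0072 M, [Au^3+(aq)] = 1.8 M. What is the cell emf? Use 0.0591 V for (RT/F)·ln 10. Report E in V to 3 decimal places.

+2.314 V

Au³⁺/Au is reduced (cathode, E° = +1.495 V) and Zn²⁺/Zn is oxidized (anode).
E°cell = +1.495 − (−0.751) = +2.246 V, with n = 6 electrons transferred.
Balancing gives 2 Au^3+(aq) + 3 Zn(s) → 2 Au(s) + 3 Zn^2+(aq); hence Q = [Zn^2+(aq)]^3 / [Au^3+(aq)]^2 = 1.15×10^−7 (log Q = −6.939).
Applying E = E° − (RT ln10/nF)·log Q gives +2.246 − (0.0591/6)(−6.939) = +2.314 V.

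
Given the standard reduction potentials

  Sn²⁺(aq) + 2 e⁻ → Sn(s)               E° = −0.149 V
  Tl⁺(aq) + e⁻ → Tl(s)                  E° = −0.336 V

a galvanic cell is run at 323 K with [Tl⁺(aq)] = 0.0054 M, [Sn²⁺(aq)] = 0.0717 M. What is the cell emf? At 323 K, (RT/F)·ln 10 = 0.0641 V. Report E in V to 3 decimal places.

The Sn²⁺/Sn couple has the more positive E°, so it is the cathode; Tl⁺/Tl is the anode.
The standard potential is −0.149 − (−0.336) = +0.187 V and the balanced reaction transfers n = 2 electrons.
For the overall reaction Sn²⁺(aq) + 2 Tl(s) → Sn(s) + 2 Tl⁺(aq), Q = [Tl⁺(aq)]^2 / [Sn²⁺(aq)] = 0.000407, giving log Q = −3.391.
Applying E = E° − (RT ln10/nF)·log Q gives +0.187 − (0.0641/2)(−3.391) = +0.296 V.

+0.296 V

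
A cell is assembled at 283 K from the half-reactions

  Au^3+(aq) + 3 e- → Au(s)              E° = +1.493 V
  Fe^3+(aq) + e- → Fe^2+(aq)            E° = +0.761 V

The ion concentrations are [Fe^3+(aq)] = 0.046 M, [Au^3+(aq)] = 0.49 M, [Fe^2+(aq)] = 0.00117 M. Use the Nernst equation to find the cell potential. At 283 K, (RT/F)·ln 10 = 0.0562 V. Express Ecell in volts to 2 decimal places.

Since E°(Au³⁺/Au) > E°(Fe³⁺/Fe²⁺), Au³⁺/Au serves as the cathode.
The standard potential is +1.493 − (+0.761) = +0.732 V and the balanced reaction transfers n = 3 electrons.
Balancing gives Au^3+(aq) + 3 Fe^2+(aq) → Au(s) + 3 Fe^3+(aq); hence Q = [Fe^3+(aq)]^3 / ([Au^3+(aq)]·[Fe^2+(aq)]^3) = 1.24×10^5 (log Q = 5.094).
By the Nernst equation, E = +0.732 − (0.0562/3)·(5.094) = +0.64 V.

+0.64 V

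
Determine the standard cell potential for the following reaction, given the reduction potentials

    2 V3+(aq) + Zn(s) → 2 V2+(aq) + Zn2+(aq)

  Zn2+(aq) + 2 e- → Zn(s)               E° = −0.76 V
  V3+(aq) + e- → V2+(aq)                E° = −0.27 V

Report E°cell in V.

+0.49 V

V3+(aq) gains electrons, so the V³⁺/V²⁺ couple is the cathode; the Zn²⁺/Zn couple is the anode.
E°cell = E°(cathode) − E°(anode) = −0.27 − (−0.76) = +0.49 V.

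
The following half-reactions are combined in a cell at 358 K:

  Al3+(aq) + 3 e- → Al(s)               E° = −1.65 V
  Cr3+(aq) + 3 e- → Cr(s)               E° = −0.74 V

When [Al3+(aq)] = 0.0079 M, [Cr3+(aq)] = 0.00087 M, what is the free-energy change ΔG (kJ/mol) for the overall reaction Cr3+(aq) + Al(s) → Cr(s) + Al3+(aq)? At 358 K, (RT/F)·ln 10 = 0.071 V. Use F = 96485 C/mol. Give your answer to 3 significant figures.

−257 kJ/mol

E°cell = −0.74 − (−1.65) = +0.91 V; the balanced reaction transfers n = 3 electrons.
Here Q = [Al3+(aq)] / [Cr3+(aq)] = 9.08 (log Q = 0.958), giving E = +0.91 − (0.071/3)·(0.958) = +0.8873 V.
Finally ΔG = −nFE = −(3)(96485 C/mol)(+0.8873 V) = −257 kJ/mol.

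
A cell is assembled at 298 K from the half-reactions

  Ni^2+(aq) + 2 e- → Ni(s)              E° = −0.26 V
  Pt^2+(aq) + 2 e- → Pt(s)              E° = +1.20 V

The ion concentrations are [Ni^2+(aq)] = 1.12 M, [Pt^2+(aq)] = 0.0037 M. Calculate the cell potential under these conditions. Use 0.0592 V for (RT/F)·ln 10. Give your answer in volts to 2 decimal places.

+1.39 V

Pt²⁺/Pt is reduced (cathode, E° = +1.20 V) and Ni²⁺/Ni is oxidized (anode).
E°cell = +1.20 − (−0.26) = +1.46 V, with n = 2 electrons transferred.
Balancing gives Pt^2+(aq) + Ni(s) → Pt(s) + Ni^2+(aq); hence Q = [Ni^2+(aq)] / [Pt^2+(aq)] = 303 (log Q = 2.481).
Applying E = E° − (RT ln10/nF)·log Q gives +1.46 − (0.0592/2)(2.481) = +1.39 V.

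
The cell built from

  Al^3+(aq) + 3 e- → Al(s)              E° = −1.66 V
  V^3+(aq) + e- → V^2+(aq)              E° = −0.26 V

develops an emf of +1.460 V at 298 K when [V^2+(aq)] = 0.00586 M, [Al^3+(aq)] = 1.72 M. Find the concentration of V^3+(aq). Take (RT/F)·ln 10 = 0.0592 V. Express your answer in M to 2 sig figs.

0.072 M

V³⁺/V²⁺ is the cathode (higher E°); E°cell = −0.26 − (−1.66) = +1.40 V with n = 3.
Rearranging E = E° − (0.0592/n)·log Q gives log Q = 3(+1.40 − (+1.460))/0.0592 = −3.041.
The balanced reaction is 3 V^3+(aq) + Al(s) → 3 V^2+(aq) + Al^3+(aq), so Q = ([V^2+(aq)]^3·[Al^3+(aq)]) / [V^3+(aq)]^3.
Isolating [V^3+(aq)] in Q = 10^{−3.041} yields log [V^3+(aq)] = −1.140, i.e. 0.072 M.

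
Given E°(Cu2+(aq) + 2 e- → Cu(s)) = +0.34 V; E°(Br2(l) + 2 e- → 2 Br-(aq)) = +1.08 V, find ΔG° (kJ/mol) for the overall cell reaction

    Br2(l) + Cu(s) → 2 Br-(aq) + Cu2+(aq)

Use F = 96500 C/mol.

In the reaction as written Br2(l) is reduced, so the Br₂/Br⁻ couple is the cathode and Cu²⁺/Cu is the anode.
E°cell = +1.08 − (+0.34) = +0.74 V; balancing electrons gives n = 2.
ΔG° = −nFE°cell = −(2)(96500)(+0.74) J/mol = −143 kJ/mol.

−143 kJ/mol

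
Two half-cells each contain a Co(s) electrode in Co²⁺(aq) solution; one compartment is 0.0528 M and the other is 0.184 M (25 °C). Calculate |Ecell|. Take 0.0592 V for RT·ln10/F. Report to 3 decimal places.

0.016 V

For a concentration cell E°cell = 0, since both electrodes use the same couple.
The compartment with the higher Co²⁺(aq) concentration (0.184 M) acts as the cathode; ions are reduced there and produced at the dilute (0.0528 M) anode.
With n = 2, Ecell = −(0.0592/2)·log([dilute]/[conc]) = −(0.0592/2)·log(0.0528/0.184) = +0.016 V.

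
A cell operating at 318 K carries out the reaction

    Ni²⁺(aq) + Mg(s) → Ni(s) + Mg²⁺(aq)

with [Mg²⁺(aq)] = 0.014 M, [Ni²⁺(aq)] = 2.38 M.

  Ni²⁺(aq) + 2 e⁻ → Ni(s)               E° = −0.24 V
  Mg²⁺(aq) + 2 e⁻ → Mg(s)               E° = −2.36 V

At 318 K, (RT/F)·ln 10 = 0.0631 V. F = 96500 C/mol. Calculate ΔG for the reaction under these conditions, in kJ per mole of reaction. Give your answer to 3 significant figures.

−423 kJ/mol

With Ni²⁺/Ni reduced at the cathode, E°cell = −0.24 − (−2.36) = +2.12 V and n = 2.
Q = [Mg²⁺(aq)] / [Ni²⁺(aq)] = 0.00588, so log Q = −2.230 and E = +2.12 − (0.0631/2)(−2.230) = +2.1904 V.
Then ΔG = −nFE = −2 × 96500 × +2.1904 J/mol = −423 kJ/mol.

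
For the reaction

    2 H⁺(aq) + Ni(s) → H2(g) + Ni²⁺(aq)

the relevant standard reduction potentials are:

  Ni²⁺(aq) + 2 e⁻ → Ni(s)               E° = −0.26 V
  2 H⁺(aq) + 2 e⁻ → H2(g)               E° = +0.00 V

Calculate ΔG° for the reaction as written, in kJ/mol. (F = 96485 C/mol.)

In the reaction as written H⁺(aq) is reduced, so the 2H⁺/H₂ couple is the cathode and Ni²⁺/Ni is the anode.
E°cell = +0.00 − (−0.26) = +0.26 V; balancing electrons gives n = 2.
ΔG° = −nFE°cell = −(2)(96485)(+0.26) J/mol = −50.2 kJ/mol.

−50.2 kJ/mol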